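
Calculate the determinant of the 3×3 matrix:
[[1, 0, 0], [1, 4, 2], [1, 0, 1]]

Expansion along first row:
det = 1·det([[4,2],[0,1]]) - 0·det([[1,2],[1,1]]) + 0·det([[1,4],[1,0]])
    = 1·(4·1 - 2·0) - 0·(1·1 - 2·1) + 0·(1·0 - 4·1)
    = 1·4 - 0·-1 + 0·-4
    = 4 + 0 + 0 = 4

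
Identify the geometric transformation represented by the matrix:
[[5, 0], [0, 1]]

This matrix represents: non-uniform scaling by sx = 5, sy = 1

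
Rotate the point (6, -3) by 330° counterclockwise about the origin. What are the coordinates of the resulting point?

Rotation matrix for 330°: [[cos 330°, -sin 330°], [sin 330°, cos 330°]] ≈ [[0.866025, 0.500000], [-0.500000, 0.866025]]
[[0.866025, 0.500000], [-0.500000, 0.866025]] × [6, -3]ᵀ ≈ [3.6962, -5.5981]ᵀ
Result: (3.6962, -5.5981)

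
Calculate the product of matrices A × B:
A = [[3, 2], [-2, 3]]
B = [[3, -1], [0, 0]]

Matrix multiplication:
C[0][0] = 3×3 + 2×0 = 9
C[0][1] = 3×-1 + 2×0 = -3
C[1][0] = -2×3 + 3×0 = -6
C[1][1] = -2×-1 + 3×0 = 2
Result: [[9, -3], [-6, 2]]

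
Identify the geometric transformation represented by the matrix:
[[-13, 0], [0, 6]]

This matrix represents: non-uniform scaling by sx = -13, sy = 6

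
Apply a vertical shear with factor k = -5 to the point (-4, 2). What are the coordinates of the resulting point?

Shear matrix for vertical shear with factor k = -5:
[[1, 0], [-5, 1]]
Result: (-4, 2) → (-4, 22)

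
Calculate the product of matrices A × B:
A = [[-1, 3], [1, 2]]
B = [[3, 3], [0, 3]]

Matrix multiplication:
C[0][0] = -1×3 + 3×0 = -3
C[0][1] = -1×3 + 3×3 = 6
C[1][0] = 1×3 + 2×0 = 3
C[1][1] = 1×3 + 2×3 = 9
Result: [[-3, 6], [3, 9]]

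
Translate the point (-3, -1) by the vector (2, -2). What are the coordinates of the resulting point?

Translation by (2, -2) (homogeneous matrix [[1, 0, 2], [0, 1, -2], [0, 0, 1]]):
x' = -3 + 2 = -1
y' = -1 + -2 = -3
Result: (-1, -3)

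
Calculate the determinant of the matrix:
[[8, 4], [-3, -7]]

For a 2×2 matrix [[a, b], [c, d]], det = ad - bc
det = (8)(-7) - (4)(-3) = -56 - -12 = -44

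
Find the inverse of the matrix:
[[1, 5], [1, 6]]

For [[a,b],[c,d]], inverse = (1/det)·[[d,-b],[-c,a]]
det = (1)(6) - (5)(1) = 6 - 5 = 1
Inverse = [[6, -5], [-1, 1]]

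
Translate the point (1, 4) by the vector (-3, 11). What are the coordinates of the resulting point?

Translation by (-3, 11) (homogeneous matrix [[1, 0, -3], [0, 1, 11], [0, 0, 1]]):
x' = 1 + -3 = -2
y' = 4 + 11 = 15
Result: (-2, 15)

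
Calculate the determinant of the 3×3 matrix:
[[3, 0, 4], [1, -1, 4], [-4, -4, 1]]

Expansion along first row:
det = 3·det([[-1,4],[-4,1]]) - 0·det([[1,4],[-4,1]]) + 4·det([[1,-1],[-4,-4]])
    = 3·(-1·1 - 4·-4) - 0·(1·1 - 4·-4) + 4·(1·-4 - -1·-4)
    = 3·15 - 0·17 + 4·-8
    = 45 + 0 + -32 = 13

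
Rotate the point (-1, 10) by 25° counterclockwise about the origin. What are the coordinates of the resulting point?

Rotation matrix for 25°: [[cos 25°, -sin 25°], [sin 25°, cos 25°]] ≈ [[0.906308, -0.422618], [0.422618, 0.906308]]
[[0.906308, -0.422618], [0.422618, 0.906308]] × [-1, 10]ᵀ ≈ [-5.1325, 8.6405]ᵀ
Result: (-5.1325, 8.6405)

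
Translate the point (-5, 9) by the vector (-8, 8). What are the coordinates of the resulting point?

Translation by (-8, 8) (homogeneous matrix [[1, 0, -8], [0, 1, 8], [0, 0, 1]]):
x' = -5 + -8 = -13
y' = 9 + 8 = 17
Result: (-13, 17)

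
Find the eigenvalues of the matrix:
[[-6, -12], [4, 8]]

Characteristic equation: det(A - λI) = 0
λ² - (trace)λ + (det) = 0
trace = -6 + 8 = 2, det = (-6)(8) - (-12)(4) = 0
λ² - (2)λ + (0) = 0
λ = (2 ± √((2)² - 4·(0))) / 2 = (2 ± √4) / 2
Solving: λ = 0, 2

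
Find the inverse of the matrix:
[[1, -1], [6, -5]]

For [[a,b],[c,d]], inverse = (1/det)·[[d,-b],[-c,a]]
det = (1)(-5) - (-1)(6) = -5 - -6 = 1
Inverse = [[-5, 1], [-6, 1]]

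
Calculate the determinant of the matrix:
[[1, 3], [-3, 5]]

For a 2×2 matrix [[a, b], [c, d]], det = ad - bc
det = (1)(5) - (3)(-3) = 5 - -9 = 14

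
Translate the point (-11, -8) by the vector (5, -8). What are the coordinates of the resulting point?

Translation by (5, -8) (homogeneous matrix [[1, 0, 5], [0, 1, -8], [0, 0, 1]]):
x' = -11 + 5 = -6
y' = -8 + -8 = -16
Result: (-6, -16)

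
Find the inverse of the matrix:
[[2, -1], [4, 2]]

For [[a,b],[c,d]], inverse = (1/det)·[[d,-b],[-c,a]]
det = (2)(2) - (-1)(4) = 4 - -4 = 8
Inverse = (1/8)·[[2, 1], [-4, 2]]
= [[1/4, 1/8], [-1/2, 1/4]]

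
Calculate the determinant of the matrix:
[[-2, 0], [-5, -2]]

For a 2×2 matrix [[a, b], [c, d]], det = ad - bc
det = (-2)(-2) - (0)(-5) = 4 - 0 = 4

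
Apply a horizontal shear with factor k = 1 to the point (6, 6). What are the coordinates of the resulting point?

Shear matrix for horizontal shear with factor k = 1:
[[1, 1], [0, 1]]
Result: (6, 6) → (12, 6)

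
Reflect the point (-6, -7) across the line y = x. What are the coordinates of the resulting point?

Reflection across line y = x: (-6, -7) → (-7, -6)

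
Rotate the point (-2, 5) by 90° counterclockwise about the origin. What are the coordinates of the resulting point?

Rotation matrix for 90°: [[cos 90°, -sin 90°], [sin 90°, cos 90°]] = [[0, -1], [1, 0]]
[[0, -1], [1, 0]] × [-2, 5]ᵀ = [-5, -2]ᵀ
Result: (-5, -2)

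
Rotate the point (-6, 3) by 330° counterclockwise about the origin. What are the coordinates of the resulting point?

Rotation matrix for 330°: [[cos 330°, -sin 330°], [sin 330°, cos 330°]] ≈ [[0.866025, 0.500000], [-0.500000, 0.866025]]
[[0.866025, 0.500000], [-0.500000, 0.866025]] × [-6, 3]ᵀ ≈ [-3.6962, 5.5981]ᵀ
Result: (-3.6962, 5.5981)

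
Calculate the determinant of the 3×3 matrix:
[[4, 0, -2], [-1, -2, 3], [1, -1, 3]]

Expansion along first row:
det = 4·det([[-2,3],[-1,3]]) - 0·det([[-1,3],[1,3]]) + -2·det([[-1,-2],[1,-1]])
    = 4·(-2·3 - 3·-1) - 0·(-1·3 - 3·1) + -2·(-1·-1 - -2·1)
    = 4·-3 - 0·-6 + -2·3
    = -12 + 0 + -6 = -18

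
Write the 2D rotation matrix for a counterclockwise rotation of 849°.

Rotation matrix formula: [[cos θ, -sin θ], [sin θ, cos θ]]
For θ = 849°:
cos(849°) = -0.6293
sin(849°) = 0.7771
Result: [[-0.6293, -0.7771], [0.7771, -0.6293]]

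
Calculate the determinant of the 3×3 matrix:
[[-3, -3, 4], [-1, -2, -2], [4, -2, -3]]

Expansion along first row:
det = -3·det([[-2,-2],[-2,-3]]) - -3·det([[-1,-2],[4,-3]]) + 4·det([[-1,-2],[4,-2]])
    = -3·(-2·-3 - -2·-2) - -3·(-1·-3 - -2·4) + 4·(-1·-2 - -2·4)
    = -3·2 - -3·11 + 4·10
    = -6 + 33 + 40 = 67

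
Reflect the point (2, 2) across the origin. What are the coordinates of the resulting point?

Reflection across origin: (2, 2) → (-2, -2)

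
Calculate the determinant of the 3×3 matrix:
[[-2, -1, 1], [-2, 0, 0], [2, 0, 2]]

Expansion along first row:
det = -2·det([[0,0],[0,2]]) - -1·det([[-2,0],[2,2]]) + 1·det([[-2,0],[2,0]])
    = -2·(0·2 - 0·0) - -1·(-2·2 - 0·2) + 1·(-2·0 - 0·2)
    = -2·0 - -1·-4 + 1·0
    = 0 + -4 + 0 = -4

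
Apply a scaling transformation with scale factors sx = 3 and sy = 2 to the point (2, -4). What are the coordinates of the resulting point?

Scaling matrix:
[[3, 0], [0, 2]]
Result: (2 × 3, -4 × 2) = (6, -8)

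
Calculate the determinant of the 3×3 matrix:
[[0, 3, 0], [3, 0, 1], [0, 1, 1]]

Expansion along first row:
det = 0·det([[0,1],[1,1]]) - 3·det([[3,1],[0,1]]) + 0·det([[3,0],[0,1]])
    = 0·(0·1 - 1·1) - 3·(3·1 - 1·0) + 0·(3·1 - 0·0)
    = 0·-1 - 3·3 + 0·3
    = 0 + -9 + 0 = -9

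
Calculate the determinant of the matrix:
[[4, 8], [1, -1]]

For a 2×2 matrix [[a, b], [c, d]], det = ad - bc
det = (4)(-1) - (8)(1) = -4 - 8 = -12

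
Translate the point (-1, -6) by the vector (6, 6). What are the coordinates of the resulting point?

Translation by (6, 6) (homogeneous matrix [[1, 0, 6], [0, 1, 6], [0, 0, 1]]):
x' = -1 + 6 = 5
y' = -6 + 6 = 0
Result: (5, 0)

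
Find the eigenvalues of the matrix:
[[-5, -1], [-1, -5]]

Characteristic equation: det(A - λI) = 0
λ² - (trace)λ + (det) = 0
trace = -5 + -5 = -10, det = (-5)(-5) - (-1)(-1) = 24
λ² - (-10)λ + (24) = 0
λ = (-10 ± √((-10)² - 4·(24))) / 2 = (-10 ± √4) / 2
Solving: λ = -6, -4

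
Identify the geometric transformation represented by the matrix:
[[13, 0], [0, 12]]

This matrix represents: non-uniform scaling by sx = 13, sy = 12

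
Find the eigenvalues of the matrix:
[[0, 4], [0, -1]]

Characteristic equation: det(A - λI) = 0
λ² - (trace)λ + (det) = 0
trace = 0 + -1 = -1, det = (0)(-1) - (4)(0) = 0
λ² - (-1)λ + (0) = 0
λ = (-1 ± √((-1)² - 4·(0))) / 2 = (-1 ± √1) / 2
Solving: λ = -1, 0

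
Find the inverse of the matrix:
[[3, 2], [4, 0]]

For [[a,b],[c,d]], inverse = (1/det)·[[d,-b],[-c,a]]
det = (3)(0) - (2)(4) = 0 - 8 = -8
Inverse = (1/-8)·[[0, -2], [-4, 3]]
= [[0, 1/4], [1/2, -3/8]]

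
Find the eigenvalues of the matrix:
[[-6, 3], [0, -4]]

Characteristic equation: det(A - λI) = 0
λ² - (trace)λ + (det) = 0
trace = -6 + -4 = -10, det = (-6)(-4) - (3)(0) = 24
λ² - (-10)λ + (24) = 0
λ = (-10 ± √((-10)² - 4·(24))) / 2 = (-10 ± √4) / 2
Solving: λ = -6, -4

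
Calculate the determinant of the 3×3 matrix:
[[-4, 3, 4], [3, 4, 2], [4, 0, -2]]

Expansion along first row:
det = -4·det([[4,2],[0,-2]]) - 3·det([[3,2],[4,-2]]) + 4·det([[3,4],[4,0]])
    = -4·(4·-2 - 2·0) - 3·(3·-2 - 2·4) + 4·(3·0 - 4·4)
    = -4·-8 - 3·-14 + 4·-16
    = 32 + 42 + -64 = 10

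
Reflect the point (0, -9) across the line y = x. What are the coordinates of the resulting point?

Reflection across line y = x: (0, -9) → (-9, 0)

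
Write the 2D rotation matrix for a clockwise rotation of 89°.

Rotation matrix formula: [[cos θ, -sin θ], [sin θ, cos θ]]
A clockwise rotation by 89° is equivalent to a counterclockwise rotation by -89°.
For θ = -89°:
cos(-89°) = 0.0175
sin(-89°) = -0.9998
Result: [[0.0175, 0.9998], [-0.9998, 0.0175]]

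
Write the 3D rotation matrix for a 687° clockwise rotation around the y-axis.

Rotation matrix for clockwise 687° around y-axis:
A clockwise rotation by 687° is a counterclockwise rotation by -687°.
cos(-687°) = 0.8387, sin(-687°) = 0.5446
Result: [[0.8387, 0, 0.5446], [0, 1, 0], [-0.5446, 0, 0.8387]]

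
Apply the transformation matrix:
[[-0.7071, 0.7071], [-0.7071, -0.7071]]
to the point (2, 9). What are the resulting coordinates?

Matrix multiplication:
[[-0.7071, 0.7071], [-0.7071, -0.7071]] × [2, 9]ᵀ
= [(-0.7071)(2) + (0.7071)(9), (-0.7071)(2) + (-0.7071)(9)]ᵀ
= [4.9497, -7.7781]ᵀ
Result: (4.9497, -7.7781)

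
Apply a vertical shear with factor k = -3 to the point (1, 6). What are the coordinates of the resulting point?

Shear matrix for vertical shear with factor k = -3:
[[1, 0], [-3, 1]]
Result: (1, 6) → (1, 3)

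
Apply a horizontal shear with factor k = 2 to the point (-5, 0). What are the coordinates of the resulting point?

Shear matrix for horizontal shear with factor k = 2:
[[1, 2], [0, 1]]
Result: (-5, 0) → (-5, 0)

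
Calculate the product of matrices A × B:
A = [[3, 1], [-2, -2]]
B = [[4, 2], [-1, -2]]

Matrix multiplication:
C[0][0] = 3×4 + 1×-1 = 11
C[0][1] = 3×2 + 1×-2 = 4
C[1][0] = -2×4 + -2×-1 = -6
C[1][1] = -2×2 + -2×-2 = 0
Result: [[11, 4], [-6, 0]]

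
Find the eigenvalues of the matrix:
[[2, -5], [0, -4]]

Characteristic equation: det(A - λI) = 0
λ² - (trace)λ + (det) = 0
trace = 2 + -4 = -2, det = (2)(-4) - (-5)(0) = -8
λ² - (-2)λ + (-8) = 0
λ = (-2 ± √((-2)² - 4·(-8))) / 2 = (-2 ± √36) / 2
Solving: λ = -4, 2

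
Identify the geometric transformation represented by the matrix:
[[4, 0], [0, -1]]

This matrix represents: non-uniform scaling by sx = 4, sy = -1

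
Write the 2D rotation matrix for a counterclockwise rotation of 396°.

Rotation matrix formula: [[cos θ, -sin θ], [sin θ, cos θ]]
For θ = 396°:
cos(396°) = 0.8090
sin(396°) = 0.5878
Result: [[0.8090, -0.5878], [0.5878, 0.8090]]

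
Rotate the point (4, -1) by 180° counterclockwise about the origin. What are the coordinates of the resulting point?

Rotation matrix for 180°: [[cos 180°, -sin 180°], [sin 180°, cos 180°]] = [[-1, 0], [0, -1]]
[[-1, 0], [0, -1]] × [4, -1]ᵀ = [-4, 1]ᵀ
Result: (-4, 1)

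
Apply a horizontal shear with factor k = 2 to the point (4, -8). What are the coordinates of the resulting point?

Shear matrix for horizontal shear with factor k = 2:
[[1, 2], [0, 1]]
Result: (4, -8) → (-12, -8)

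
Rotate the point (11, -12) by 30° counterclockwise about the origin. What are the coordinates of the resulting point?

Rotation matrix for 30°: [[cos 30°, -sin 30°], [sin 30°, cos 30°]] ≈ [[0.866025, -0.500000], [0.500000, 0.866025]]
[[0.866025, -0.500000], [0.500000, 0.866025]] × [11, -12]ᵀ ≈ [15.5263, -4.8923]ᵀ
Result: (15.5263, -4.8923)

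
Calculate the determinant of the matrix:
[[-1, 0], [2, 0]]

For a 2×2 matrix [[a, b], [c, d]], det = ad - bc
det = (-1)(0) - (0)(2) = 0 - 0 = 0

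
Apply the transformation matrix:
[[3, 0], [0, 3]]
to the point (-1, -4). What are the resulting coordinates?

Matrix multiplication:
[[3, 0], [0, 3]] × [-1, -4]ᵀ
= [(3)(-1) + (0)(-4), (0)(-1) + (3)(-4)]ᵀ
= [-3, -12]ᵀ
Result: (-3, -12)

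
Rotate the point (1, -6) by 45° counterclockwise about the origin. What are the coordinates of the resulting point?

Rotation matrix for 45°: [[cos 45°, -sin 45°], [sin 45°, cos 45°]] ≈ [[0.707107, -0.707107], [0.707107, 0.707107]]
[[0.707107, -0.707107], [0.707107, 0.707107]] × [1, -6]ᵀ ≈ [4.9497, -3.5355]ᵀ
Result: (4.9497, -3.5355)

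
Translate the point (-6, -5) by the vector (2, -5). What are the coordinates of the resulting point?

Translation by (2, -5) (homogeneous matrix [[1, 0, 2], [0, 1, -5], [0, 0, 1]]):
x' = -6 + 2 = -4
y' = -5 + -5 = -10
Result: (-4, -10)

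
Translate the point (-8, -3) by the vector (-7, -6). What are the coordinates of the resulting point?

Translation by (-7, -6) (homogeneous matrix [[1, 0, -7], [0, 1, -6], [0, 0, 1]]):
x' = -8 + -7 = -15
y' = -3 + -6 = -9
Result: (-15, -9)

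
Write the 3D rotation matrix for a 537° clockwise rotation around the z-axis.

Rotation matrix for clockwise 537° around z-axis:
A clockwise rotation by 537° is a counterclockwise rotation by -537°.
cos(-537°) = -0.9986, sin(-537°) = -0.0523
Result: [[-0.9986, 0.0523, 0], [-0.0523, -0.9986, 0], [0, 0, 1]]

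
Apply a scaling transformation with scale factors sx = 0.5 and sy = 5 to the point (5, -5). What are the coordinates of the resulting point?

Scaling matrix:
[[0.50, 0], [0, 5]]
Result: (5 × 0.5, -5 × 5) = (2.5, -25)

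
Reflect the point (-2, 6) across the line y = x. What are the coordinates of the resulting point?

Reflection across line y = x: (-2, 6) → (6, -2)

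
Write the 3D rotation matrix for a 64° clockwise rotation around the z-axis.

Rotation matrix for clockwise 64° around z-axis:
A clockwise rotation by 64° is a counterclockwise rotation by -64°.
cos(-64°) = 0.4384, sin(-64°) = -0.8988
Result: [[0.4384, 0.8988, 0], [-0.8988, 0.4384, 0], [0, 0, 1]]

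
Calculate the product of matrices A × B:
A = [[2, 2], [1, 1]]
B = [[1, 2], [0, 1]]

Matrix multiplication:
C[0][0] = 2×1 + 2×0 = 2
C[0][1] = 2×2 + 2×1 = 6
C[1][0] = 1×1 + 1×0 = 1
C[1][1] = 1×2 + 1×1 = 3
Result: [[2, 6], [1, 3]]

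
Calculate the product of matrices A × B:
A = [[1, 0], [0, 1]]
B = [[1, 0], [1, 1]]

Matrix multiplication:
C[0][0] = 1×1 + 0×1 = 1
C[0][1] = 1×0 + 0×1 = 0
C[1][0] = 0×1 + 1×1 = 1
C[1][1] = 0×0 + 1×1 = 1
Result: [[1, 0], [1, 1]]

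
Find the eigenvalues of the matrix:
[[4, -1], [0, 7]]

Characteristic equation: det(A - λI) = 0
λ² - (trace)λ + (det) = 0
trace = 4 + 7 = 11, det = (4)(7) - (-1)(0) = 28
λ² - (11)λ + (28) = 0
λ = (11 ± √((11)² - 4·(28))) / 2 = (11 ± √9) / 2
Solving: λ = 4, 7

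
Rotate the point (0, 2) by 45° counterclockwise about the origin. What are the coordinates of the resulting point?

Rotation matrix for 45°: [[cos 45°, -sin 45°], [sin 45°, cos 45°]] ≈ [[0.707107, -0.707107], [0.707107, 0.707107]]
[[0.707107, -0.707107], [0.707107, 0.707107]] × [0, 2]ᵀ ≈ [-1.4142, 1.4142]ᵀ
Result: (-1.4142, 1.4142)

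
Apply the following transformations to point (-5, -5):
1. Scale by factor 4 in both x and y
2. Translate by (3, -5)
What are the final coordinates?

Step 1: Scale (-5, -5) by 4 → (-20, -20)
Step 2: Translate by (3, -5) → (-17, -25)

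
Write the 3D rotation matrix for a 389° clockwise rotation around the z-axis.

Rotation matrix for clockwise 389° around z-axis:
A clockwise rotation by 389° is a counterclockwise rotation by -389°.
cos(-389°) = 0.8746, sin(-389°) = -0.4848
Result: [[0.8746, 0.4848, 0], [-0.4848, 0.8746, 0], [0, 0, 1]]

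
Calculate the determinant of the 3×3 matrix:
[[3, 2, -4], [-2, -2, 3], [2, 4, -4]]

Expansion along first row:
det = 3·det([[-2,3],[4,-4]]) - 2·det([[-2,3],[2,-4]]) + -4·det([[-2,-2],[2,4]])
    = 3·(-2·-4 - 3·4) - 2·(-2·-4 - 3·2) + -4·(-2·4 - -2·2)
    = 3·-4 - 2·2 + -4·-4
    = -12 + -4 + 16 = 0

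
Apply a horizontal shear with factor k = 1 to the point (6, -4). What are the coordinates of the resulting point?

Shear matrix for horizontal shear with factor k = 1:
[[1, 1], [0, 1]]
Result: (6, -4) → (2, -4)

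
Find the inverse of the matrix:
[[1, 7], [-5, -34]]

For [[a,b],[c,d]], inverse = (1/det)·[[d,-b],[-c,a]]
det = (1)(-34) - (7)(-5) = -34 - -35 = 1
Inverse = [[-34, -7], [5, 1]]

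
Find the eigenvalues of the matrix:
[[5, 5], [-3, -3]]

Characteristic equation: det(A - λI) = 0
λ² - (trace)λ + (det) = 0
trace = 5 + -3 = 2, det = (5)(-3) - (5)(-3) = 0
λ² - (2)λ + (0) = 0
λ = (2 ± √((2)² - 4·(0))) / 2 = (2 ± √4) / 2
Solving: λ = 0, 2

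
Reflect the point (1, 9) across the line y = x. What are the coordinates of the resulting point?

Reflection across line y = x: (1, 9) → (9, 1)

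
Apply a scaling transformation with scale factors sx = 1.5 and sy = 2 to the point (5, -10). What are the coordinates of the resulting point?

Scaling matrix:
[[1.50, 0], [0, 2]]
Result: (5 × 1.5, -10 × 2) = (7.5, -20)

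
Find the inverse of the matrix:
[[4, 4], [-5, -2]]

For [[a,b],[c,d]], inverse = (1/det)·[[d,-b],[-c,a]]
det = (4)(-2) - (4)(-5) = -8 - -20 = 12
Inverse = (1/12)·[[-2, -4], [5, 4]]
= [[-1/6, -1/3], [5/12, 1/3]]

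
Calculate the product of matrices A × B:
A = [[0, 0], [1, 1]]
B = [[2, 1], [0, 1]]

Matrix multiplication:
C[0][0] = 0×2 + 0×0 = 0
C[0][1] = 0×1 + 0×1 = 0
C[1][0] = 1×2 + 1×0 = 2
C[1][1] = 1×1 + 1×1 = 2
Result: [[0, 0], [2, 2]]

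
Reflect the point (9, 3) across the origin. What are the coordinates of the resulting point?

Reflection across origin: (9, 3) → (-9, -3)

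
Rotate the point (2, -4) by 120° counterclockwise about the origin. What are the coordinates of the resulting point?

Rotation matrix for 120°: [[cos 120°, -sin 120°], [sin 120°, cos 120°]] ≈ [[-0.500000, -0.866025], [0.866025, -0.500000]]
[[-0.500000, -0.866025], [0.866025, -0.500000]] × [2, -4]ᵀ ≈ [2.4641, 3.7321]ᵀ
Result: (2.4641, 3.7321)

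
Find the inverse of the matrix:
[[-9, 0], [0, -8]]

For [[a,b],[c,d]], inverse = (1/det)·[[d,-b],[-c,a]]
det = (-9)(-8) - (0)(0) = 72 - 0 = 72
Inverse = (1/72)·[[-8, 0], [0, -9]]
= [[-1/9, 0], [0, -1/8]]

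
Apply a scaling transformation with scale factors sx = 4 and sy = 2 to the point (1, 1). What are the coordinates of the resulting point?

Scaling matrix:
[[4, 0], [0, 2]]
Result: (1 × 4, 1 × 2) = (4, 2)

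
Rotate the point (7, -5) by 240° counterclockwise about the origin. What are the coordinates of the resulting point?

Rotation matrix for 240°: [[cos 240°, -sin 240°], [sin 240°, cos 240°]] ≈ [[-0.500000, 0.866025], [-0.866025, -0.500000]]
[[-0.500000, 0.866025], [-0.866025, -0.500000]] × [7, -5]ᵀ ≈ [-7.8301, -3.5622]ᵀ
Result: (-7.8301, -3.5622)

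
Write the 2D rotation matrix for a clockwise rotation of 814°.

Rotation matrix formula: [[cos θ, -sin θ], [sin θ, cos θ]]
A clockwise rotation by 814° is equivalent to a counterclockwise rotation by -814°.
For θ = -814°:
cos(-814°) = -0.0698
sin(-814°) = -0.9976
Result: [[-0.0698, 0.9976], [-0.9976, -0.0698]]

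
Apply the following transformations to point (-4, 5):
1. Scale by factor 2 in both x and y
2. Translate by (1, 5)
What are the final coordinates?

Step 1: Scale (-4, 5) by 2 → (-8, 10)
Step 2: Translate by (1, 5) → (-7, 15)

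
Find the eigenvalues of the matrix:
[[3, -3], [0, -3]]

Characteristic equation: det(A - λI) = 0
λ² - (trace)λ + (det) = 0
trace = 3 + -3 = 0, det = (3)(-3) - (-3)(0) = -9
λ² - (0)λ + (-9) = 0
λ = (0 ± √((0)² - 4·(-9))) / 2 = (0 ± √36) / 2
Solving: λ = -3, 3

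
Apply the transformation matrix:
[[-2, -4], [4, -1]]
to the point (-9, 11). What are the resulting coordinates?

Matrix multiplication:
[[-2, -4], [4, -1]] × [-9, 11]ᵀ
= [(-2)(-9) + (-4)(11), (4)(-9) + (-1)(11)]ᵀ
= [-26, -47]ᵀ
Result: (-26, -47)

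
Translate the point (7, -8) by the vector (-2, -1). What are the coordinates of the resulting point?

Translation by (-2, -1) (homogeneous matrix [[1, 0, -2], [0, 1, -1], [0, 0, 1]]):
x' = 7 + -2 = 5
y' = -8 + -1 = -9
Result: (5, -9)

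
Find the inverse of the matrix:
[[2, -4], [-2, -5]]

For [[a,b],[c,d]], inverse = (1/det)·[[d,-b],[-c,a]]
det = (2)(-5) - (-4)(-2) = -10 - 8 = -18
Inverse = (1/-18)·[[-5, 4], [2, 2]]
= [[5/18, -2/9], [-1/9, -1/9]]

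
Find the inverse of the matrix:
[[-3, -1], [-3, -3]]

For [[a,b],[c,d]], inverse = (1/det)·[[d,-b],[-c,a]]
det = (-3)(-3) - (-1)(-3) = 9 - 3 = 6
Inverse = (1/6)·[[-3, 1], [3, -3]]
= [[-1/2, 1/6], [1/2, -1/2]]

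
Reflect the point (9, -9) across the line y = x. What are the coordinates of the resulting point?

Reflection across line y = x: (9, -9) → (-9, 9)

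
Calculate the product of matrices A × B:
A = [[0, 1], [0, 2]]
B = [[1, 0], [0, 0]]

Matrix multiplication:
C[0][0] = 0×1 + 1×0 = 0
C[0][1] = 0×0 + 1×0 = 0
C[1][0] = 0×1 + 2×0 = 0
C[1][1] = 0×0 + 2×0 = 0
Result: [[0, 0], [0, 0]]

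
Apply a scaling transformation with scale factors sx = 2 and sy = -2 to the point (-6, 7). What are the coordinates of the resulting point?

Scaling matrix:
[[2, 0], [0, -2]]
Result: (-6 × 2, 7 × -2) = (-12, -14)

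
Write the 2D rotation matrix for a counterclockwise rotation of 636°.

Rotation matrix formula: [[cos θ, -sin θ], [sin θ, cos θ]]
For θ = 636°:
cos(636°) = 0.1045
sin(636°) = -0.9945
Result: [[0.1045, 0.9945], [-0.9945, 0.1045]]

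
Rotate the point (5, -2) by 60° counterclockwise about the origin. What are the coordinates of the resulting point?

Rotation matrix for 60°: [[cos 60°, -sin 60°], [sin 60°, cos 60°]] ≈ [[0.500000, -0.866025], [0.866025, 0.500000]]
[[0.500000, -0.866025], [0.866025, 0.500000]] × [5, -2]ᵀ ≈ [4.2321, 3.3301]ᵀ
Result: (4.2321, 3.3301)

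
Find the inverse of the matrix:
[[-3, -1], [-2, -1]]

For [[a,b],[c,d]], inverse = (1/det)·[[d,-b],[-c,a]]
det = (-3)(-1) - (-1)(-2) = 3 - 2 = 1
Inverse = [[-1, 1], [2, -3]]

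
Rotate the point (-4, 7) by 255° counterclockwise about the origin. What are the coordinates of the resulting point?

Rotation matrix for 255°: [[cos 255°, -sin 255°], [sin 255°, cos 255°]] ≈ [[-0.258819, 0.965926], [-0.965926, -0.258819]]
[[-0.258819, 0.965926], [-0.965926, -0.258819]] × [-4, 7]ᵀ ≈ [7.7968, 2.0520]ᵀ
Result: (7.7968, 2.0520)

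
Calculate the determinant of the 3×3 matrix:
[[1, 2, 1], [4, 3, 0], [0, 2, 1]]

Expansion along first row:
det = 1·det([[3,0],[2,1]]) - 2·det([[4,0],[0,1]]) + 1·det([[4,3],[0,2]])
    = 1·(3·1 - 0·2) - 2·(4·1 - 0·0) + 1·(4·2 - 3·0)
    = 1·3 - 2·4 + 1·8
    = 3 + -8 + 8 = 3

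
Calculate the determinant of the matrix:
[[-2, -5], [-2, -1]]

For a 2×2 matrix [[a, b], [c, d]], det = ad - bc
det = (-2)(-1) - (-5)(-2) = 2 - 10 = -8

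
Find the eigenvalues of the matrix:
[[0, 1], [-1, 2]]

Characteristic equation: det(A - λI) = 0
λ² - (trace)λ + (det) = 0
trace = 0 + 2 = 2, det = (0)(2) - (1)(-1) = 1
λ² - (2)λ + (1) = 0
λ = (2 ± √((2)² - 4·(1))) / 2 = (2 ± √0) / 2
Solving: λ = 1, 1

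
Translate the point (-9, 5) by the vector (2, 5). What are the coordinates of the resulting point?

Translation by (2, 5) (homogeneous matrix [[1, 0, 2], [0, 1, 5], [0, 0, 1]]):
x' = -9 + 2 = -7
y' = 5 + 5 = 10
Result: (-7, 10)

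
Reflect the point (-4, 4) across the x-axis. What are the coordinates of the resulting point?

Reflection across x-axis: (-4, 4) → (-4, -4)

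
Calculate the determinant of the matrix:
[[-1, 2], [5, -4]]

For a 2×2 matrix [[a, b], [c, d]], det = ad - bc
det = (-1)(-4) - (2)(5) = 4 - 10 = -6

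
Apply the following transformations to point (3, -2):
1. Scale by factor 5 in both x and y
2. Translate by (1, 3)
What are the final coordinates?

Step 1: Scale (3, -2) by 5 → (15, -10)
Step 2: Translate by (1, 3) → (16, -7)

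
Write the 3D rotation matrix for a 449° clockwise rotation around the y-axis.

Rotation matrix for clockwise 449° around y-axis:
A clockwise rotation by 449° is a counterclockwise rotation by -449°.
cos(-449°) = 0.0175, sin(-449°) = -0.9998
Result: [[0.0175, 0, -0.9998], [0, 1, 0], [0.9998, 0, 0.0175]]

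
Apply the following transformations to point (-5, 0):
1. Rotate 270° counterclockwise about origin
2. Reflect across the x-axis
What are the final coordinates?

Step 1: Rotate 270° → (0, 5)
Step 2: Reflect across x-axis → (0, -5)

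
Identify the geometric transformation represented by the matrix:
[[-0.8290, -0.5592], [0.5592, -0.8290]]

This matrix represents: rotation by 146° counterclockwise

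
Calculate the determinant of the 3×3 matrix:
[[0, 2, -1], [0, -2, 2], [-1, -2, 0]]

Expansion along first row:
det = 0·det([[-2,2],[-2,0]]) - 2·det([[0,2],[-1,0]]) + -1·det([[0,-2],[-1,-2]])
    = 0·(-2·0 - 2·-2) - 2·(0·0 - 2·-1) + -1·(0·-2 - -2·-1)
    = 0·4 - 2·2 + -1·-2
    = 0 + -4 + 2 = -2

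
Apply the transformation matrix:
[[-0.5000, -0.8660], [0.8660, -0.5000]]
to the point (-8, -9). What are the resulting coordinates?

Matrix multiplication:
[[-0.5000, -0.8660], [0.8660, -0.5000]] × [-8, -9]ᵀ
= [(-0.5000)(-8) + (-0.8660)(-9), (0.8660)(-8) + (-0.5000)(-9)]ᵀ
= [11.7940, -2.4280]ᵀ
Result: (11.7940, -2.4280)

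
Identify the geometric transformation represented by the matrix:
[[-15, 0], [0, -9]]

This matrix represents: non-uniform scaling by sx = -15, sy = -9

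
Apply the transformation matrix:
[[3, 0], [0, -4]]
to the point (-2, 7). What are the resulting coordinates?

Matrix multiplication:
[[3, 0], [0, -4]] × [-2, 7]ᵀ
= [(3)(-2) + (0)(7), (0)(-2) + (-4)(7)]ᵀ
= [-6, -28]ᵀ
Result: (-6, -28)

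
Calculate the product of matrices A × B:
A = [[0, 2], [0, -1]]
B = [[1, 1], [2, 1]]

Matrix multiplication:
C[0][0] = 0×1 + 2×2 = 4
C[0][1] = 0×1 + 2×1 = 2
C[1][0] = 0×1 + -1×2 = -2
C[1][1] = 0×1 + -1×1 = -1
Result: [[4, 2], [-2, -1]]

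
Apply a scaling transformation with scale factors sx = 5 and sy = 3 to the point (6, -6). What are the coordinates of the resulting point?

Scaling matrix:
[[5, 0], [0, 3]]
Result: (6 × 5, -6 × 3) = (30, -18)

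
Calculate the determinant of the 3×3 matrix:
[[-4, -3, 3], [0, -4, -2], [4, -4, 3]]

Expansion along first row:
det = -4·det([[-4,-2],[-4,3]]) - -3·det([[0,-2],[4,3]]) + 3·det([[0,-4],[4,-4]])
    = -4·(-4·3 - -2·-4) - -3·(0·3 - -2·4) + 3·(0·-4 - -4·4)
    = -4·-20 - -3·8 + 3·16
    = 80 + 24 + 48 = 152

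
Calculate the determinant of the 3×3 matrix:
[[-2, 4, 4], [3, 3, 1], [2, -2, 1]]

Expansion along first row:
det = -2·det([[3,1],[-2,1]]) - 4·det([[3,1],[2,1]]) + 4·det([[3,3],[2,-2]])
    = -2·(3·1 - 1·-2) - 4·(3·1 - 1·2) + 4·(3·-2 - 3·2)
    = -2·5 - 4·1 + 4·-12
    = -10 + -4 + -48 = -62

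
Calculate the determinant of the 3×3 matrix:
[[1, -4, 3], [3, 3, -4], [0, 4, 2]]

Expansion along first row:
det = 1·det([[3,-4],[4,2]]) - -4·det([[3,-4],[0,2]]) + 3·det([[3,3],[0,4]])
    = 1·(3·2 - -4·4) - -4·(3·2 - -4·0) + 3·(3·4 - 3·0)
    = 1·22 - -4·6 + 3·12
    = 22 + 24 + 36 = 82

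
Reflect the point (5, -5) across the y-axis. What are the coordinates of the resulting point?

Reflection across y-axis: (5, -5) → (-5, -5)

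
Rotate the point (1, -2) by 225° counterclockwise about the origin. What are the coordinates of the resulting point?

Rotation matrix for 225°: [[cos 225°, -sin 225°], [sin 225°, cos 225°]] ≈ [[-0.707107, 0.707107], [-0.707107, -0.707107]]
[[-0.707107, 0.707107], [-0.707107, -0.707107]] × [1, -2]ᵀ ≈ [-2.1213, 0.7071]ᵀ
Result: (-2.1213, 0.7071)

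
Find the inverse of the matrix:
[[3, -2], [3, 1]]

For [[a,b],[c,d]], inverse = (1/det)·[[d,-b],[-c,a]]
det = (3)(1) - (-2)(3) = 3 - -6 = 9
Inverse = (1/9)·[[1, 2], [-3, 3]]
= [[1/9, 2/9], [-1/3, 1/3]]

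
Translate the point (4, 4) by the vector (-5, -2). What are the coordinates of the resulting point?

Translation by (-5, -2) (homogeneous matrix [[1, 0, -5], [0, 1, -2], [0, 0, 1]]):
x' = 4 + -5 = -1
y' = 4 + -2 = 2
Result: (-1, 2)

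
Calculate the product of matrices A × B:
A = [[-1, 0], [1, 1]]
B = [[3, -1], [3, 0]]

Matrix multiplication:
C[0][0] = -1×3 + 0×3 = -3
C[0][1] = -1×-1 + 0×0 = 1
C[1][0] = 1×3 + 1×3 = 6
C[1][1] = 1×-1 + 1×0 = -1
Result: [[-3, 1], [6, -1]]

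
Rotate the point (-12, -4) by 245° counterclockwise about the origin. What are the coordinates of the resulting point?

Rotation matrix for 245°: [[cos 245°, -sin 245°], [sin 245°, cos 245°]] ≈ [[-0.422618, 0.906308], [-0.906308, -0.422618]]
[[-0.422618, 0.906308], [-0.906308, -0.422618]] × [-12, -4]ᵀ ≈ [1.4462, 12.5662]ᵀ
Result: (1.4462, 12.5662)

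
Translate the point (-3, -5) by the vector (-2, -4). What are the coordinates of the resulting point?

Translation by (-2, -4) (homogeneous matrix [[1, 0, -2], [0, 1, -4], [0, 0, 1]]):
x' = -3 + -2 = -5
y' = -5 + -4 = -9
Result: (-5, -9)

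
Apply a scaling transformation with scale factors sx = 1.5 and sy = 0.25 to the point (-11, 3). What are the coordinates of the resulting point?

Scaling matrix:
[[1.50, 0], [0, 0.25]]
Result: (-11 × 1.5, 3 × 0.25) = (-16.5, 0.75)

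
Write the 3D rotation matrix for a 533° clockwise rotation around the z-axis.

Rotation matrix for clockwise 533° around z-axis:
A clockwise rotation by 533° is a counterclockwise rotation by -533°.
cos(-533°) = -0.9925, sin(-533°) = -0.1219
Result: [[-0.9925, 0.1219, 0], [-0.1219, -0.9925, 0], [0, 0, 1]]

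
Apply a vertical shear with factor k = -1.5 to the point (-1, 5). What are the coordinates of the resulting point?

Shear matrix for vertical shear with factor k = -1.5:
[[1, 0], [-1.50, 1]]
Result: (-1, 5) → (-1, 6.5)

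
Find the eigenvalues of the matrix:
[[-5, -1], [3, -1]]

Characteristic equation: det(A - λI) = 0
λ² - (trace)λ + (det) = 0
trace = -5 + -1 = -6, det = (-5)(-1) - (-1)(3) = 8
λ² - (-6)λ + (8) = 0
λ = (-6 ± √((-6)² - 4·(8))) / 2 = (-6 ± √4) / 2
Solving: λ = -4, -2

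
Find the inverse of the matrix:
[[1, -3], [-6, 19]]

For [[a,b],[c,d]], inverse = (1/det)·[[d,-b],[-c,a]]
det = (1)(19) - (-3)(-6) = 19 - 18 = 1
Inverse = [[19, 3], [6, 1]]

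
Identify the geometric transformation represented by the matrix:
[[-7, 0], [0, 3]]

This matrix represents: non-uniform scaling by sx = -7, sy = 3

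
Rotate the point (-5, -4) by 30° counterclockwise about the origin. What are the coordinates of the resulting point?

Rotation matrix for 30°: [[cos 30°, -sin 30°], [sin 30°, cos 30°]] ≈ [[0.866025, -0.500000], [0.500000, 0.866025]]
[[0.866025, -0.500000], [0.500000, 0.866025]] × [-5, -4]ᵀ ≈ [-2.3301, -5.9641]ᵀ
Result: (-2.3301, -5.9641)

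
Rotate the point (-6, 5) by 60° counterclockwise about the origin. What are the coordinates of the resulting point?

Rotation matrix for 60°: [[cos 60°, -sin 60°], [sin 60°, cos 60°]] ≈ [[0.500000, -0.866025], [0.866025, 0.500000]]
[[0.500000, -0.866025], [0.866025, 0.500000]] × [-6, 5]ᵀ ≈ [-7.3301, -2.6962]ᵀ
Result: (-7.3301, -2.6962)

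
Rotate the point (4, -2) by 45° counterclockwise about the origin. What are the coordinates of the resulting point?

Rotation matrix for 45°: [[cos 45°, -sin 45°], [sin 45°, cos 45°]] ≈ [[0.707107, -0.707107], [0.707107, 0.707107]]
[[0.707107, -0.707107], [0.707107, 0.707107]] × [4, -2]ᵀ ≈ [4.2426, 1.4142]ᵀ
Result: (4.2426, 1.4142)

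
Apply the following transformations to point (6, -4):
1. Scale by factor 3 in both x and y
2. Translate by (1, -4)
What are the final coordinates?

Step 1: Scale (6, -4) by 3 → (18, -12)
Step 2: Translate by (1, -4) → (19, -16)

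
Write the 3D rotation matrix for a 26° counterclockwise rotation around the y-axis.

Rotation matrix for counterclockwise 26° around y-axis:
cos(26°) = 0.8988, sin(26°) = 0.4384
Result: [[0.8988, 0, 0.4384], [0, 1, 0], [-0.4384, 0, 0.8988]]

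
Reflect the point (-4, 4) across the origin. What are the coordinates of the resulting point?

Reflection across origin: (-4, 4) → (4, -4)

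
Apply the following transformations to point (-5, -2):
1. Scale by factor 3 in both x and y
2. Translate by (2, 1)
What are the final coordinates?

Step 1: Scale (-5, -2) by 3 → (-15, -6)
Step 2: Translate by (2, 1) → (-13, -5)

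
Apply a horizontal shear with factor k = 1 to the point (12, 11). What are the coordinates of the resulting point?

Shear matrix for horizontal shear with factor k = 1:
[[1, 1], [0, 1]]
Result: (12, 11) → (23, 11)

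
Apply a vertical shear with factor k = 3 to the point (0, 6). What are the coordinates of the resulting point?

Shear matrix for vertical shear with factor k = 3:
[[1, 0], [3, 1]]
Result: (0, 6) → (0, 6)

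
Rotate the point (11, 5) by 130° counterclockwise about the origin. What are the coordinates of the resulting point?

Rotation matrix for 130°: [[cos 130°, -sin 130°], [sin 130°, cos 130°]] ≈ [[-0.642788, -0.766044], [0.766044, -0.642788]]
[[-0.642788, -0.766044], [0.766044, -0.642788]] × [11, 5]ᵀ ≈ [-10.9009, 5.2126]ᵀ
Result: (-10.9009, 5.2126)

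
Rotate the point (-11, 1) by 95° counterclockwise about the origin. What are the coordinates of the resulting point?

Rotation matrix for 95°: [[cos 95°, -sin 95°], [sin 95°, cos 95°]] ≈ [[-0.087156, -0.996195], [0.996195, -0.087156]]
[[-0.087156, -0.996195], [0.996195, -0.087156]] × [-11, 1]ᵀ ≈ [-0.0375, -11.0453]ᵀ
Result: (-0.0375, -11.0453)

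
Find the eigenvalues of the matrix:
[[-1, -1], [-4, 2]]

Characteristic equation: det(A - λI) = 0
λ² - (trace)λ + (det) = 0
trace = -1 + 2 = 1, det = (-1)(2) - (-1)(-4) = -6
λ² - (1)λ + (-6) = 0
λ = (1 ± √((1)² - 4·(-6))) / 2 = (1 ± √25) / 2
Solving: λ = -2, 3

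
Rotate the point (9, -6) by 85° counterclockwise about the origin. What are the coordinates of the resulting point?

Rotation matrix for 85°: [[cos 85°, -sin 85°], [sin 85°, cos 85°]] ≈ [[0.087156, -0.996195], [0.996195, 0.087156]]
[[0.087156, -0.996195], [0.996195, 0.087156]] × [9, -6]ᵀ ≈ [6.7616, 8.4428]ᵀ
Result: (6.7616, 8.4428)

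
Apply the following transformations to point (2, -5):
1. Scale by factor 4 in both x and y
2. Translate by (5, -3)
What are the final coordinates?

Step 1: Scale (2, -5) by 4 → (8, -20)
Step 2: Translate by (5, -3) → (13, -23)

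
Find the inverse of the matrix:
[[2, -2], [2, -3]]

For [[a,b],[c,d]], inverse = (1/det)·[[d,-b],[-c,a]]
det = (2)(-3) - (-2)(2) = -6 - -4 = -2
Inverse = (1/-2)·[[-3, 2], [-2, 2]]
= [[3/2, -1], [1, -1]]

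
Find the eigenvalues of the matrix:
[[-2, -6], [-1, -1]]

Characteristic equation: det(A - λI) = 0
λ² - (trace)λ + (det) = 0
trace = -2 + -1 = -3, det = (-2)(-1) - (-6)(-1) = -4
λ² - (-3)λ + (-4) = 0
λ = (-3 ± √((-3)² - 4·(-4))) / 2 = (-3 ± √25) / 2
Solving: λ = -4, 1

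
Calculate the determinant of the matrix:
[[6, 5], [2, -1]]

For a 2×2 matrix [[a, b], [c, d]], det = ad - bc
det = (6)(-1) - (5)(2) = -6 - 10 = -16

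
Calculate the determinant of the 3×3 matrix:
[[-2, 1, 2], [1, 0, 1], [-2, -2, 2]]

Expansion along first row:
det = -2·det([[0,1],[-2,2]]) - 1·det([[1,1],[-2,2]]) + 2·det([[1,0],[-2,-2]])
    = -2·(0·2 - 1·-2) - 1·(1·2 - 1·-2) + 2·(1·-2 - 0·-2)
    = -2·2 - 1·4 + 2·-2
    = -4 + -4 + -4 = -12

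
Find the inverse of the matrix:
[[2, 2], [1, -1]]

For [[a,b],[c,d]], inverse = (1/det)·[[d,-b],[-c,a]]
det = (2)(-1) - (2)(1) = -2 - 2 = -4
Inverse = (1/-4)·[[-1, -2], [-1, 2]]
= [[1/4, 1/2], [1/4, -1/2]]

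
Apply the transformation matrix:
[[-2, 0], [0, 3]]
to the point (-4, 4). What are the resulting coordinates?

Matrix multiplication:
[[-2, 0], [0, 3]] × [-4, 4]ᵀ
= [(-2)(-4) + (0)(4), (0)(-4) + (3)(4)]ᵀ
= [8, 12]ᵀ
Result: (8, 12)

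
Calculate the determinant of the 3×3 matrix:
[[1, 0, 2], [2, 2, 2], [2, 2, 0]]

Expansion along first row:
det = 1·det([[2,2],[2,0]]) - 0·det([[2,2],[2,0]]) + 2·det([[2,2],[2,2]])
    = 1·(2·0 - 2·2) - 0·(2·0 - 2·2) + 2·(2·2 - 2·2)
    = 1·-4 - 0·-4 + 2·0
    = -4 + 0 + 0 = -4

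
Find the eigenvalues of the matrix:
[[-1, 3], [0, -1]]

Characteristic equation: det(A - λI) = 0
λ² - (trace)λ + (det) = 0
trace = -1 + -1 = -2, det = (-1)(-1) - (3)(0) = 1
λ² - (-2)λ + (1) = 0
λ = (-2 ± √((-2)² - 4·(1))) / 2 = (-2 ± √0) / 2
Solving: λ = -1, -1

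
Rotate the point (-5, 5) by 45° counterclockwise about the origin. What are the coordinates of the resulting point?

Rotation matrix for 45°: [[cos 45°, -sin 45°], [sin 45°, cos 45°]] ≈ [[0.707107, -0.707107], [0.707107, 0.707107]]
[[0.707107, -0.707107], [0.707107, 0.707107]] × [-5, 5]ᵀ ≈ [-7.0711, 0]ᵀ
Result: (-7.0711, 0)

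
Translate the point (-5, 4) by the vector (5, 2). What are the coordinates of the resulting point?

Translation by (5, 2) (homogeneous matrix [[1, 0, 5], [0, 1, 2], [0, 0, 1]]):
x' = -5 + 5 = 0
y' = 4 + 2 = 6
Result: (0, 6)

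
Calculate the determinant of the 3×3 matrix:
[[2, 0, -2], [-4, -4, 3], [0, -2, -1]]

Expansion along first row:
det = 2·det([[-4,3],[-2,-1]]) - 0·det([[-4,3],[0,-1]]) + -2·det([[-4,-4],[0,-2]])
    = 2·(-4·-1 - 3·-2) - 0·(-4·-1 - 3·0) + -2·(-4·-2 - -4·0)
    = 2·10 - 0·4 + -2·8
    = 20 + 0 + -16 = 4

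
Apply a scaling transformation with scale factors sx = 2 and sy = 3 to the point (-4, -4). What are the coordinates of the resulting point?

Scaling matrix:
[[2, 0], [0, 3]]
Result: (-4 × 2, -4 × 3) = (-8, -12)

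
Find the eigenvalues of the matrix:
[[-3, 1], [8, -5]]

Characteristic equation: det(A - λI) = 0
λ² - (trace)λ + (det) = 0
trace = -3 + -5 = -8, det = (-3)(-5) - (1)(8) = 7
λ² - (-8)λ + (7) = 0
λ = (-8 ± √((-8)² - 4·(7))) / 2 = (-8 ± √36) / 2
Solving: λ = -7, -1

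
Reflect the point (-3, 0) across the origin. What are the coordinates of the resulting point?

Reflection across origin: (-3, 0) → (3, 0)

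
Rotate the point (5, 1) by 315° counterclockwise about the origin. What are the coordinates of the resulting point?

Rotation matrix for 315°: [[cos 315°, -sin 315°], [sin 315°, cos 315°]] ≈ [[0.707107, 0.707107], [-0.707107, 0.707107]]
[[0.707107, 0.707107], [-0.707107, 0.707107]] × [5, 1]ᵀ ≈ [4.2426, -2.8284]ᵀ
Result: (4.2426, -2.8284)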